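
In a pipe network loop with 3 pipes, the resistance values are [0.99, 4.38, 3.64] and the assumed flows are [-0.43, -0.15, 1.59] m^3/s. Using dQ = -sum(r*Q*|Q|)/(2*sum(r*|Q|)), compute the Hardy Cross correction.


Numerator terms (r*Q*|Q|): 0.99*-0.43*|-0.43| = -0.1831; 4.38*-0.15*|-0.15| = -0.0985; 3.64*1.59*|1.59| = 9.2023.
Sum of numerator = 8.9207.
Denominator terms (r*|Q|): 0.99*|-0.43| = 0.4257; 4.38*|-0.15| = 0.657; 3.64*|1.59| = 5.7876.
2 * sum of denominator = 2 * 6.8703 = 13.7406.
dQ = -8.9207 / 13.7406 = -0.6492 m^3/s.

-0.6492


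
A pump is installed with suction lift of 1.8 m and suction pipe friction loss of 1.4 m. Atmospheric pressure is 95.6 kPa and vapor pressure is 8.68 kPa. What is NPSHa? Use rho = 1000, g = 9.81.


NPSHa = p_atm/(rho*g) - z_s - hf_s - p_vap/(rho*g).
p_atm/(rho*g) = 95.6*1000 / (1000*9.81) = 9.745 m.
p_vap/(rho*g) = 8.68*1000 / (1000*9.81) = 0.885 m.
NPSHa = 9.745 - 1.8 - 1.4 - 0.885
      = 5.66 m.

5.66


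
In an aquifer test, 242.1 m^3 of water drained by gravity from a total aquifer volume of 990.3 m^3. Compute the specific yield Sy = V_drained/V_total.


Specific yield Sy = Volume drained / Total volume.
Sy = 242.1 / 990.3
   = 0.2445.

0.2445


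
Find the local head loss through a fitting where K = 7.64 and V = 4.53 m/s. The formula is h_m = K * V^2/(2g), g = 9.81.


Minor loss formula: h_m = K * V^2/(2g).
V^2 = 4.53^2 = 20.5209.
V^2/(2g) = 20.5209 / 19.62 = 1.0459 m.
h_m = 7.64 * 1.0459 = 7.9908 m.

7.9908


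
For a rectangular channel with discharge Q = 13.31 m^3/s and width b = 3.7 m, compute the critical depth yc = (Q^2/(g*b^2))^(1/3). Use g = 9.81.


Using yc = (Q^2 / (g * b^2))^(1/3):
Q^2 = 13.31^2 = 177.16.
g * b^2 = 9.81 * 3.7^2 = 9.81 * 13.69 = 134.3.
Q^2 / (g*b^2) = 177.16 / 134.3 = 1.3191.
yc = 1.3191^(1/3) = 1.0967 m.

1.0967


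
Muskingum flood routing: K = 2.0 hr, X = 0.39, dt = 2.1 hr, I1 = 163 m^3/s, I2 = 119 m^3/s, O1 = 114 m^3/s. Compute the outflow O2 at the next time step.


Muskingum coefficients:
denom = 2*K*(1-X) + dt = 2*2.0*(1-0.39) + 2.1 = 4.54.
C0 = (dt - 2*K*X)/denom = (2.1 - 2*2.0*0.39)/4.54 = 0.1189.
C1 = (dt + 2*K*X)/denom = (2.1 + 2*2.0*0.39)/4.54 = 0.8062.
C2 = (2*K*(1-X) - dt)/denom = 0.0749.
O2 = C0*I2 + C1*I1 + C2*O1
   = 0.1189*119 + 0.8062*163 + 0.0749*114
   = 154.1 m^3/s.

154.1


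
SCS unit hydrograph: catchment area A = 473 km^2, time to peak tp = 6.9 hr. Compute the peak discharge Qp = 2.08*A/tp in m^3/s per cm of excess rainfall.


SCS formula: Qp = 2.08 * A / tp.
Qp = 2.08 * 473 / 6.9
   = 983.84 / 6.9
   = 142.59 m^3/s per cm.

142.59


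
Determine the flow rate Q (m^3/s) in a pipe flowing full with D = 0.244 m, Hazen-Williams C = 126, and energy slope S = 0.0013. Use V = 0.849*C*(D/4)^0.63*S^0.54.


For a full circular pipe, R = D/4 = 0.244/4 = 0.061 m.
V = 0.849 * 126 * 0.061^0.63 * 0.0013^0.54
  = 0.849 * 126 * 0.171695 * 0.027639
  = 0.5077 m/s.
Pipe area A = pi*D^2/4 = pi*0.244^2/4 = 0.0468 m^2.
Q = A * V = 0.0468 * 0.5077 = 0.0237 m^3/s.

0.0237


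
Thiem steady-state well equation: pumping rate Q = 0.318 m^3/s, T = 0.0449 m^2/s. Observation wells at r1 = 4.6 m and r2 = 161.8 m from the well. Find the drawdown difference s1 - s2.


Thiem equation: s1 - s2 = Q/(2*pi*T) * ln(r2/r1).
ln(r2/r1) = ln(161.8/4.6) = 3.5603.
Q/(2*pi*T) = 0.318 / (2*pi*0.0449) = 0.318 / 0.2821 = 1.1272.
s1 - s2 = 1.1272 * 3.5603 = 4.0132 m.

4.0132


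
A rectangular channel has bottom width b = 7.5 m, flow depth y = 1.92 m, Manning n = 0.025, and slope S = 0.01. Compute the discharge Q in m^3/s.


For a rectangular channel, the cross-sectional area A = b * y = 7.5 * 1.92 = 14.4 m^2.
The wetted perimeter P = b + 2y = 7.5 + 2*1.92 = 11.34 m.
Hydraulic radius R = A/P = 14.4/11.34 = 1.2698 m.
Velocity V = (1/n)*R^(2/3)*S^(1/2) = (1/0.025)*1.2698^(2/3)*0.01^(1/2) = 4.6906 m/s.
Discharge Q = A * V = 14.4 * 4.6906 = 67.544 m^3/s.

67.544


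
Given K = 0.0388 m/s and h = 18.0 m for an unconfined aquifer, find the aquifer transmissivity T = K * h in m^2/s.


Transmissivity is defined as T = K * h.
T = 0.0388 * 18.0
  = 0.6984 m^2/s.

0.6984


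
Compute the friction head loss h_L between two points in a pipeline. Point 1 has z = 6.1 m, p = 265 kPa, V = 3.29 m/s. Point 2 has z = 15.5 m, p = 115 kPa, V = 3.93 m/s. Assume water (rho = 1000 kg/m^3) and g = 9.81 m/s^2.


Total head at each section: H = z + p/(rho*g) + V^2/(2g).
H1 = 6.1 + 265*1000/(1000*9.81) + 3.29^2/(2*9.81)
   = 6.1 + 27.013 + 0.5517
   = 33.665 m.
H2 = 15.5 + 115*1000/(1000*9.81) + 3.93^2/(2*9.81)
   = 15.5 + 11.723 + 0.7872
   = 28.01 m.
h_L = H1 - H2 = 33.665 - 28.01 = 5.655 m.

5.655


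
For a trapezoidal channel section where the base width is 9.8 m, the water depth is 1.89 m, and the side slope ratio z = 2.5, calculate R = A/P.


For a trapezoidal section with side slope z:
A = (b + z*y)*y = (9.8 + 2.5*1.89)*1.89 = 27.452 m^2.
P = b + 2*y*sqrt(1 + z^2) = 9.8 + 2*1.89*sqrt(1 + 2.5^2) = 19.978 m.
R = A/P = 27.452 / 19.978 = 1.3741 m.

1.3741


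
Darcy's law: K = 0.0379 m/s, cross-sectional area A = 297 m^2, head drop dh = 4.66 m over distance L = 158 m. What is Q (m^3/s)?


Darcy's law: Q = K * A * i, where i = dh/L.
Hydraulic gradient i = 4.66 / 158 = 0.029494.
Q = 0.0379 * 297 * 0.029494
  = 0.332 m^3/s.

0.332


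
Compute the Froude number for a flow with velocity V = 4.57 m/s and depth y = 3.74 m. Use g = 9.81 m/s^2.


The Froude number is defined as Fr = V / sqrt(g*y).
g*y = 9.81 * 3.74 = 36.6894.
sqrt(g*y) = sqrt(36.6894) = 6.0572.
Fr = 4.57 / 6.0572 = 0.7545.

0.7545


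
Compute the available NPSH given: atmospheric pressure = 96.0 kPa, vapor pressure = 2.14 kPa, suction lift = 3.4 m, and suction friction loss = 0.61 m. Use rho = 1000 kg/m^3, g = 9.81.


NPSHa = p_atm/(rho*g) - z_s - hf_s - p_vap/(rho*g).
p_atm/(rho*g) = 96.0*1000 / (1000*9.81) = 9.786 m.
p_vap/(rho*g) = 2.14*1000 / (1000*9.81) = 0.218 m.
NPSHa = 9.786 - 3.4 - 0.61 - 0.218
      = 5.56 m.

5.56


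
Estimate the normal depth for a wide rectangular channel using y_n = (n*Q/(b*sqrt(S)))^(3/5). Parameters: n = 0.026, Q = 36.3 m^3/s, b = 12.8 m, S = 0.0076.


We use the wide-channel approximation y_n = (n*Q/(b*sqrt(S)))^(3/5).
sqrt(S) = sqrt(0.0076) = 0.087178.
Numerator: n*Q = 0.026 * 36.3 = 0.9438.
Denominator: b*sqrt(S) = 12.8 * 0.087178 = 1.115878.
arg = 0.8458.
y_n = 0.8458^(3/5) = 0.9044 m.

0.9044


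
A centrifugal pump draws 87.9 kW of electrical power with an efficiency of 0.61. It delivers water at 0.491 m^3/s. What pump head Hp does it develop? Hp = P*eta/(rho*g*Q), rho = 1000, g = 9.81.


Pump head formula: Hp = P * eta / (rho * g * Q).
Numerator: P * eta = 87.9 * 1000 * 0.61 = 53619.0 W.
Denominator: rho * g * Q = 1000 * 9.81 * 0.491 = 4816.71.
Hp = 53619.0 / 4816.71 = 11.13 m.

11.13


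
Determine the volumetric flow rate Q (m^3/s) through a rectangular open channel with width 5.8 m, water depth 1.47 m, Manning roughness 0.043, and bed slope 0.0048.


For a rectangular channel, the cross-sectional area A = b * y = 5.8 * 1.47 = 8.53 m^2.
The wetted perimeter P = b + 2y = 5.8 + 2*1.47 = 8.74 m.
Hydraulic radius R = A/P = 8.53/8.74 = 0.9755 m.
Velocity V = (1/n)*R^(2/3)*S^(1/2) = (1/0.043)*0.9755^(2/3)*0.0048^(1/2) = 1.5848 m/s.
Discharge Q = A * V = 8.53 * 1.5848 = 13.512 m^3/s.

13.512


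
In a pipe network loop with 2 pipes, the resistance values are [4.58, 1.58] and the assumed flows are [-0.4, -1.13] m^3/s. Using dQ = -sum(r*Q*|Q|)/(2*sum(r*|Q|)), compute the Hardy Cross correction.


Numerator terms (r*Q*|Q|): 4.58*-0.4*|-0.4| = -0.7328; 1.58*-1.13*|-1.13| = -2.0175.
Sum of numerator = -2.7503.
Denominator terms (r*|Q|): 4.58*|-0.4| = 1.832; 1.58*|-1.13| = 1.7854.
2 * sum of denominator = 2 * 3.6174 = 7.2348.
dQ = --2.7503 / 7.2348 = 0.3801 m^3/s.

0.3801


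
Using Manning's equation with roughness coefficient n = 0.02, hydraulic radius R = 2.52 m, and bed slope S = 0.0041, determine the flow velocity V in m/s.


Manning's equation gives V = (1/n) * R^(2/3) * S^(1/2).
First, compute R^(2/3) = 2.52^(2/3) = 1.8518.
Next, S^(1/2) = 0.0041^(1/2) = 0.064031.
Then 1/n = 1/0.02 = 50.0.
V = 50.0 * 1.8518 * 0.064031 = 5.9287 m/s.

5.9287


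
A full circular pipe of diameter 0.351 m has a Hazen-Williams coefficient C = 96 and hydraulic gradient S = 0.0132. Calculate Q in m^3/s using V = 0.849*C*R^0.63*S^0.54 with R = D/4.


For a full circular pipe, R = D/4 = 0.351/4 = 0.0877 m.
V = 0.849 * 96 * 0.0877^0.63 * 0.0132^0.54
  = 0.849 * 96 * 0.215897 * 0.09663
  = 1.7003 m/s.
Pipe area A = pi*D^2/4 = pi*0.351^2/4 = 0.0968 m^2.
Q = A * V = 0.0968 * 1.7003 = 0.1645 m^3/s.

0.1645


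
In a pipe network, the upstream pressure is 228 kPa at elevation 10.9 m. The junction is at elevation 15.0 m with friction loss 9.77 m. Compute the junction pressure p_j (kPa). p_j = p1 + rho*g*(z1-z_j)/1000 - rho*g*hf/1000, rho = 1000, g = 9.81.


Junction pressure: p_j = p1 + rho*g*(z1 - z_j)/1000 - rho*g*hf/1000.
Elevation term = 1000*9.81*(10.9 - 15.0)/1000 = -40.221 kPa.
Friction term = 1000*9.81*9.77/1000 = 95.844 kPa.
p_j = 228 + -40.221 - 95.844 = 91.94 kPa.

91.94


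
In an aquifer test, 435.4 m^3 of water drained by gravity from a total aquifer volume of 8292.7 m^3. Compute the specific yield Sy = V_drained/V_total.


Specific yield Sy = Volume drained / Total volume.
Sy = 435.4 / 8292.7
   = 0.0525.

0.0525


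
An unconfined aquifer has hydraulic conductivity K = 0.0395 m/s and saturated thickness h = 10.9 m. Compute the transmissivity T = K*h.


Transmissivity is defined as T = K * h.
T = 0.0395 * 10.9
  = 0.4306 m^2/s.

0.4306


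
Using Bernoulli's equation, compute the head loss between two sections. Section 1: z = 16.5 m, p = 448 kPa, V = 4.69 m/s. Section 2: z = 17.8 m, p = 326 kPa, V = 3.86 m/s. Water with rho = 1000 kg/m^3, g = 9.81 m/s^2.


Total head at each section: H = z + p/(rho*g) + V^2/(2g).
H1 = 16.5 + 448*1000/(1000*9.81) + 4.69^2/(2*9.81)
   = 16.5 + 45.668 + 1.1211
   = 63.289 m.
H2 = 17.8 + 326*1000/(1000*9.81) + 3.86^2/(2*9.81)
   = 17.8 + 33.231 + 0.7594
   = 51.791 m.
h_L = H1 - H2 = 63.289 - 51.791 = 11.498 m.

11.498


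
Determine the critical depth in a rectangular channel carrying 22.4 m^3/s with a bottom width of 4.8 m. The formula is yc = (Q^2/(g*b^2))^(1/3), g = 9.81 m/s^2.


Using yc = (Q^2 / (g * b^2))^(1/3):
Q^2 = 22.4^2 = 501.76.
g * b^2 = 9.81 * 4.8^2 = 9.81 * 23.04 = 226.02.
Q^2 / (g*b^2) = 501.76 / 226.02 = 2.22.
yc = 2.22^(1/3) = 1.3045 m.

1.3045


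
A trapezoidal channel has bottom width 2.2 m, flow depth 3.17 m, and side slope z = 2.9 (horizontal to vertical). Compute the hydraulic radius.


For a trapezoidal section with side slope z:
A = (b + z*y)*y = (2.2 + 2.9*3.17)*3.17 = 36.116 m^2.
P = b + 2*y*sqrt(1 + z^2) = 2.2 + 2*3.17*sqrt(1 + 2.9^2) = 21.648 m.
R = A/P = 36.116 / 21.648 = 1.6683 m.

1.6683


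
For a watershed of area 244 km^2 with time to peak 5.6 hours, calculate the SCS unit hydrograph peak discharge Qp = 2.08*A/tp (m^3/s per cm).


SCS formula: Qp = 2.08 * A / tp.
Qp = 2.08 * 244 / 5.6
   = 507.52 / 5.6
   = 90.63 m^3/s per cm.

90.63


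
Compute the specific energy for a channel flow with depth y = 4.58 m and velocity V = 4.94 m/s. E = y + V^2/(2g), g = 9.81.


Specific energy E = y + V^2/(2g).
Velocity head = V^2/(2g) = 4.94^2 / (2*9.81) = 24.4036 / 19.62 = 1.2438 m.
E = 4.58 + 1.2438 = 5.8238 m.

5.8238


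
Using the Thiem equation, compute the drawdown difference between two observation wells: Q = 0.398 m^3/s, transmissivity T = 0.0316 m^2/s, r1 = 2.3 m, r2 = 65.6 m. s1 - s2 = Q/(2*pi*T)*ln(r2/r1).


Thiem equation: s1 - s2 = Q/(2*pi*T) * ln(r2/r1).
ln(r2/r1) = ln(65.6/2.3) = 3.3507.
Q/(2*pi*T) = 0.398 / (2*pi*0.0316) = 0.398 / 0.1985 = 2.0045.
s1 - s2 = 2.0045 * 3.3507 = 6.7166 m.

6.7166


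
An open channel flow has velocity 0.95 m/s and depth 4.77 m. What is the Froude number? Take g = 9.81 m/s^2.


The Froude number is defined as Fr = V / sqrt(g*y).
g*y = 9.81 * 4.77 = 46.7937.
sqrt(g*y) = sqrt(46.7937) = 6.8406.
Fr = 0.95 / 6.8406 = 0.1389.

0.1389


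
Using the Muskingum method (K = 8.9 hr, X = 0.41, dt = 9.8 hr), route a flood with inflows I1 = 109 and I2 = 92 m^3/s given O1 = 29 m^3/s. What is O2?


Muskingum coefficients:
denom = 2*K*(1-X) + dt = 2*8.9*(1-0.41) + 9.8 = 20.302.
C0 = (dt - 2*K*X)/denom = (9.8 - 2*8.9*0.41)/20.302 = 0.1232.
C1 = (dt + 2*K*X)/denom = (9.8 + 2*8.9*0.41)/20.302 = 0.8422.
C2 = (2*K*(1-X) - dt)/denom = 0.0346.
O2 = C0*I2 + C1*I1 + C2*O1
   = 0.1232*92 + 0.8422*109 + 0.0346*29
   = 104.14 m^3/s.

104.14


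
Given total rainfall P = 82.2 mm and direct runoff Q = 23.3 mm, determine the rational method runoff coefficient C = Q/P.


The runoff coefficient C = runoff depth / rainfall depth.
C = 23.3 / 82.2
  = 0.2835.

0.2835


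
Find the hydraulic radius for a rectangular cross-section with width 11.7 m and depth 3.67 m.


For a rectangular section:
Flow area A = b * y = 11.7 * 3.67 = 42.94 m^2.
Wetted perimeter P = b + 2y = 11.7 + 2*3.67 = 19.04 m.
Hydraulic radius R = A/P = 42.94 / 19.04 = 2.2552 m.

2.2552


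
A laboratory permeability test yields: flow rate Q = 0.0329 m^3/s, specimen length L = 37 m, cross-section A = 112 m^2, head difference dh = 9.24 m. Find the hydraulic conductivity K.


From K = Q*L / (A*dh):
Numerator: Q*L = 0.0329 * 37 = 1.2173.
Denominator: A*dh = 112 * 9.24 = 1034.88.
K = 1.2173 / 1034.88 = 0.001176 m/s.

0.001176


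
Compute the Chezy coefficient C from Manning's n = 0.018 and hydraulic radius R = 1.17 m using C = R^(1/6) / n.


The Chezy coefficient relates to Manning's n through C = R^(1/6) / n.
R^(1/6) = 1.17^(1/6) = 1.026513.
C = 1.026513 / 0.018 = 57.03 m^(1/2)/s.

57.03


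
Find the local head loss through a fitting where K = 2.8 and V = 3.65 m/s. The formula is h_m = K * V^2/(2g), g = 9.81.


Minor loss formula: h_m = K * V^2/(2g).
V^2 = 3.65^2 = 13.3225.
V^2/(2g) = 13.3225 / 19.62 = 0.679 m.
h_m = 2.8 * 0.679 = 1.9013 m.

1.9013


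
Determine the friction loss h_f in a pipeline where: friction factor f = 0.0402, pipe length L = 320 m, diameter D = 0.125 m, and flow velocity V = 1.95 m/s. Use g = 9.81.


Darcy-Weisbach equation: h_f = f * (L/D) * V^2/(2g).
f * L/D = 0.0402 * 320/0.125 = 102.912.
V^2/(2g) = 1.95^2 / (2*9.81) = 3.8025 / 19.62 = 0.1938 m.
h_f = 102.912 * 0.1938 = 19.945 m.

19.945


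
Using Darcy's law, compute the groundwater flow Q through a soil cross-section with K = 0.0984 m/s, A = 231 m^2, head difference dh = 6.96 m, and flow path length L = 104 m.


Darcy's law: Q = K * A * i, where i = dh/L.
Hydraulic gradient i = 6.96 / 104 = 0.066923.
Q = 0.0984 * 231 * 0.066923
  = 1.5212 m^3/s.

1.5212


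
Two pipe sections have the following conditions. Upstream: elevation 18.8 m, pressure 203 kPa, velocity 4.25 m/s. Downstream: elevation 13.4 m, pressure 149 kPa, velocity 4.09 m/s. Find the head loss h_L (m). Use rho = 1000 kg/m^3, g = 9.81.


Total head at each section: H = z + p/(rho*g) + V^2/(2g).
H1 = 18.8 + 203*1000/(1000*9.81) + 4.25^2/(2*9.81)
   = 18.8 + 20.693 + 0.9206
   = 40.414 m.
H2 = 13.4 + 149*1000/(1000*9.81) + 4.09^2/(2*9.81)
   = 13.4 + 15.189 + 0.8526
   = 29.441 m.
h_L = H1 - H2 = 40.414 - 29.441 = 10.973 m.

10.973


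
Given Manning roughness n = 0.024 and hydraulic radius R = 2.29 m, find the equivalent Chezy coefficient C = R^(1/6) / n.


The Chezy coefficient relates to Manning's n through C = R^(1/6) / n.
R^(1/6) = 2.29^(1/6) = 1.148081.
C = 1.148081 / 0.024 = 47.84 m^(1/2)/s.

47.84


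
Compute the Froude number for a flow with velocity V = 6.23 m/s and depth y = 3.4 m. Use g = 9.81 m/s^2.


The Froude number is defined as Fr = V / sqrt(g*y).
g*y = 9.81 * 3.4 = 33.354.
sqrt(g*y) = sqrt(33.354) = 5.7753.
Fr = 6.23 / 5.7753 = 1.0787.

1.0787


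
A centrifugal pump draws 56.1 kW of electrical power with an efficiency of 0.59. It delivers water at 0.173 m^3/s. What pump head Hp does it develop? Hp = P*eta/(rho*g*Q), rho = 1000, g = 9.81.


Pump head formula: Hp = P * eta / (rho * g * Q).
Numerator: P * eta = 56.1 * 1000 * 0.59 = 33099.0 W.
Denominator: rho * g * Q = 1000 * 9.81 * 0.173 = 1697.13.
Hp = 33099.0 / 1697.13 = 19.5 m.

19.5


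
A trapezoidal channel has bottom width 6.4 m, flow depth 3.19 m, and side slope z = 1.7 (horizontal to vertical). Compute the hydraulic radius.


For a trapezoidal section with side slope z:
A = (b + z*y)*y = (6.4 + 1.7*3.19)*3.19 = 37.715 m^2.
P = b + 2*y*sqrt(1 + z^2) = 6.4 + 2*3.19*sqrt(1 + 1.7^2) = 18.983 m.
R = A/P = 37.715 / 18.983 = 1.9868 m.

1.9868


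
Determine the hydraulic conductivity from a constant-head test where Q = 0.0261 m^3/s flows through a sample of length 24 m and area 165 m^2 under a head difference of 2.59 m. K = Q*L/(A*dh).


From K = Q*L / (A*dh):
Numerator: Q*L = 0.0261 * 24 = 0.6264.
Denominator: A*dh = 165 * 2.59 = 427.35.
K = 0.6264 / 427.35 = 0.001466 m/s.

0.001466


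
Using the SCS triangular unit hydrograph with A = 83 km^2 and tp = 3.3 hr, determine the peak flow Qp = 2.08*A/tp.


SCS formula: Qp = 2.08 * A / tp.
Qp = 2.08 * 83 / 3.3
   = 172.64 / 3.3
   = 52.32 m^3/s per cm.

52.32


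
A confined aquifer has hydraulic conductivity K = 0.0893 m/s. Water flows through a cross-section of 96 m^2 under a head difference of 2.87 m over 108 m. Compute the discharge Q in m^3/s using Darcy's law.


Darcy's law: Q = K * A * i, where i = dh/L.
Hydraulic gradient i = 2.87 / 108 = 0.026574.
Q = 0.0893 * 96 * 0.026574
  = 0.2278 m^3/s.

0.2278


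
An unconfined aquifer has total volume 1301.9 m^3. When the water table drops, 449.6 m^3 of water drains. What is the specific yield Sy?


Specific yield Sy = Volume drained / Total volume.
Sy = 449.6 / 1301.9
   = 0.3453.

0.3453


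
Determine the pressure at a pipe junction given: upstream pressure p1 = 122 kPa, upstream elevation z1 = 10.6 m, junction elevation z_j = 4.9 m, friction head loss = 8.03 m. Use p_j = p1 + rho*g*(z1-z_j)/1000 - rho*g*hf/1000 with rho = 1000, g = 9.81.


Junction pressure: p_j = p1 + rho*g*(z1 - z_j)/1000 - rho*g*hf/1000.
Elevation term = 1000*9.81*(10.6 - 4.9)/1000 = 55.917 kPa.
Friction term = 1000*9.81*8.03/1000 = 78.774 kPa.
p_j = 122 + 55.917 - 78.774 = 99.14 kPa.

99.14


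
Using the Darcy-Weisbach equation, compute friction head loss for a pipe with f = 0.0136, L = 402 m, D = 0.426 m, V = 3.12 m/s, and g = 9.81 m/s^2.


Darcy-Weisbach equation: h_f = f * (L/D) * V^2/(2g).
f * L/D = 0.0136 * 402/0.426 = 12.8338.
V^2/(2g) = 3.12^2 / (2*9.81) = 9.7344 / 19.62 = 0.4961 m.
h_f = 12.8338 * 0.4961 = 6.367 m.

6.367


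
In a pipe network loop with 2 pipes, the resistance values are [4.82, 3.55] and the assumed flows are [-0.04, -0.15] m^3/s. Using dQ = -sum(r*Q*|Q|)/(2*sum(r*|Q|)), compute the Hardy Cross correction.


Numerator terms (r*Q*|Q|): 4.82*-0.04*|-0.04| = -0.0077; 3.55*-0.15*|-0.15| = -0.0799.
Sum of numerator = -0.0876.
Denominator terms (r*|Q|): 4.82*|-0.04| = 0.1928; 3.55*|-0.15| = 0.5325.
2 * sum of denominator = 2 * 0.7253 = 1.4506.
dQ = --0.0876 / 1.4506 = 0.0604 m^3/s.

0.0604


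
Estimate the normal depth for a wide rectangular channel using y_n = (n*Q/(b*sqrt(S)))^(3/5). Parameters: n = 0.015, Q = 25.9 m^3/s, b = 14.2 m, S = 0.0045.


We use the wide-channel approximation y_n = (n*Q/(b*sqrt(S)))^(3/5).
sqrt(S) = sqrt(0.0045) = 0.067082.
Numerator: n*Q = 0.015 * 25.9 = 0.3885.
Denominator: b*sqrt(S) = 14.2 * 0.067082 = 0.952564.
arg = 0.4078.
y_n = 0.4078^(3/5) = 0.5838 m.

0.5838


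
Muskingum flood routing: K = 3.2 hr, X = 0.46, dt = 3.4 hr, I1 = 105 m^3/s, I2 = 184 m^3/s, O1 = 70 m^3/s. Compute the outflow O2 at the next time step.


Muskingum coefficients:
denom = 2*K*(1-X) + dt = 2*3.2*(1-0.46) + 3.4 = 6.856.
C0 = (dt - 2*K*X)/denom = (3.4 - 2*3.2*0.46)/6.856 = 0.0665.
C1 = (dt + 2*K*X)/denom = (3.4 + 2*3.2*0.46)/6.856 = 0.9253.
C2 = (2*K*(1-X) - dt)/denom = 0.0082.
O2 = C0*I2 + C1*I1 + C2*O1
   = 0.0665*184 + 0.9253*105 + 0.0082*70
   = 109.97 m^3/s.

109.97


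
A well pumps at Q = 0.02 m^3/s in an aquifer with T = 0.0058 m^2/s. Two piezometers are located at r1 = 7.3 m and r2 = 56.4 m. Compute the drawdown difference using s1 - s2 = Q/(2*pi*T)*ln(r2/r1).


Thiem equation: s1 - s2 = Q/(2*pi*T) * ln(r2/r1).
ln(r2/r1) = ln(56.4/7.3) = 2.0446.
Q/(2*pi*T) = 0.02 / (2*pi*0.0058) = 0.02 / 0.0364 = 0.5488.
s1 - s2 = 0.5488 * 2.0446 = 1.1221 m.

1.1221


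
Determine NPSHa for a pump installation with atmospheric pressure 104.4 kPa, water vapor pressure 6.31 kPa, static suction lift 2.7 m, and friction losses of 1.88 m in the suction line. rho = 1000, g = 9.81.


NPSHa = p_atm/(rho*g) - z_s - hf_s - p_vap/(rho*g).
p_atm/(rho*g) = 104.4*1000 / (1000*9.81) = 10.642 m.
p_vap/(rho*g) = 6.31*1000 / (1000*9.81) = 0.643 m.
NPSHa = 10.642 - 2.7 - 1.88 - 0.643
      = 5.42 m.

5.42


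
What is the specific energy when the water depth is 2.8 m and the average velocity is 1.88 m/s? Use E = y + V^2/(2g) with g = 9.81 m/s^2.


Specific energy E = y + V^2/(2g).
Velocity head = V^2/(2g) = 1.88^2 / (2*9.81) = 3.5344 / 19.62 = 0.1801 m.
E = 2.8 + 0.1801 = 2.9801 m.

2.9801


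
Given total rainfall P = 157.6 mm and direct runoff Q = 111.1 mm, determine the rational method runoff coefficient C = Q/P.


The runoff coefficient C = runoff depth / rainfall depth.
C = 111.1 / 157.6
  = 0.7049.

0.7049


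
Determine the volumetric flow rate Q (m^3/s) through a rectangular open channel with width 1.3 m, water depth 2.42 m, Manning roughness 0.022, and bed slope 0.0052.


For a rectangular channel, the cross-sectional area A = b * y = 1.3 * 2.42 = 3.15 m^2.
The wetted perimeter P = b + 2y = 1.3 + 2*2.42 = 6.14 m.
Hydraulic radius R = A/P = 3.15/6.14 = 0.5124 m.
Velocity V = (1/n)*R^(2/3)*S^(1/2) = (1/0.022)*0.5124^(2/3)*0.0052^(1/2) = 2.0988 m/s.
Discharge Q = A * V = 3.15 * 2.0988 = 6.603 m^3/s.

6.603


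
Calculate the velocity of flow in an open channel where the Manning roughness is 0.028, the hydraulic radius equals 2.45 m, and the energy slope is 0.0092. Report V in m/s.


Manning's equation gives V = (1/n) * R^(2/3) * S^(1/2).
First, compute R^(2/3) = 2.45^(2/3) = 1.8174.
Next, S^(1/2) = 0.0092^(1/2) = 0.095917.
Then 1/n = 1/0.028 = 35.71.
V = 35.71 * 1.8174 * 0.095917 = 6.2256 m/s.

6.2256


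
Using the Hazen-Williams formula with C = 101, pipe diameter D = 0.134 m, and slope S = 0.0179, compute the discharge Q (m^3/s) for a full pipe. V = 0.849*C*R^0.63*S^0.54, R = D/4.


For a full circular pipe, R = D/4 = 0.134/4 = 0.0335 m.
V = 0.849 * 101 * 0.0335^0.63 * 0.0179^0.54
  = 0.849 * 101 * 0.1177 * 0.113904
  = 1.1496 m/s.
Pipe area A = pi*D^2/4 = pi*0.134^2/4 = 0.0141 m^2.
Q = A * V = 0.0141 * 1.1496 = 0.0162 m^3/s.

0.0162


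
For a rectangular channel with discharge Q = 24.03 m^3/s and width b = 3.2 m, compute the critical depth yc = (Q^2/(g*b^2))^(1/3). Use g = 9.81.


Using yc = (Q^2 / (g * b^2))^(1/3):
Q^2 = 24.03^2 = 577.44.
g * b^2 = 9.81 * 3.2^2 = 9.81 * 10.24 = 100.45.
Q^2 / (g*b^2) = 577.44 / 100.45 = 5.7485.
yc = 5.7485^(1/3) = 1.7913 m.

1.7913


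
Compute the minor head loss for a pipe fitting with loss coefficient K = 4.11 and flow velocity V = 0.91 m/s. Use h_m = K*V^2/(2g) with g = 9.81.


Minor loss formula: h_m = K * V^2/(2g).
V^2 = 0.91^2 = 0.8281.
V^2/(2g) = 0.8281 / 19.62 = 0.0422 m.
h_m = 4.11 * 0.0422 = 0.1735 m.

0.1735


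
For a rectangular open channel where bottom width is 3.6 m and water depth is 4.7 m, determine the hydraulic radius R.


For a rectangular section:
Flow area A = b * y = 3.6 * 4.7 = 16.92 m^2.
Wetted perimeter P = b + 2y = 3.6 + 2*4.7 = 13.0 m.
Hydraulic radius R = A/P = 16.92 / 13.0 = 1.3015 m.

1.3015


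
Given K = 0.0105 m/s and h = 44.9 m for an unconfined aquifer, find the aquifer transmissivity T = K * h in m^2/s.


Transmissivity is defined as T = K * h.
T = 0.0105 * 44.9
  = 0.4715 m^2/s.

0.4715


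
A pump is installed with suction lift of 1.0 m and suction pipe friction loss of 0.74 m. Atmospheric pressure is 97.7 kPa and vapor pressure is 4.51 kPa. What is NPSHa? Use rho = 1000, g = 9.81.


NPSHa = p_atm/(rho*g) - z_s - hf_s - p_vap/(rho*g).
p_atm/(rho*g) = 97.7*1000 / (1000*9.81) = 9.959 m.
p_vap/(rho*g) = 4.51*1000 / (1000*9.81) = 0.46 m.
NPSHa = 9.959 - 1.0 - 0.74 - 0.46
      = 7.76 m.

7.76


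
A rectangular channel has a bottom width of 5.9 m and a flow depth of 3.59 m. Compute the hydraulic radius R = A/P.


For a rectangular section:
Flow area A = b * y = 5.9 * 3.59 = 21.18 m^2.
Wetted perimeter P = b + 2y = 5.9 + 2*3.59 = 13.08 m.
Hydraulic radius R = A/P = 21.18 / 13.08 = 1.6193 m.

1.6193


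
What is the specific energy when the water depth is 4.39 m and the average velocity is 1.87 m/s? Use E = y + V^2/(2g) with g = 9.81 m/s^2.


Specific energy E = y + V^2/(2g).
Velocity head = V^2/(2g) = 1.87^2 / (2*9.81) = 3.4969 / 19.62 = 0.1782 m.
E = 4.39 + 0.1782 = 4.5682 m.

4.5682


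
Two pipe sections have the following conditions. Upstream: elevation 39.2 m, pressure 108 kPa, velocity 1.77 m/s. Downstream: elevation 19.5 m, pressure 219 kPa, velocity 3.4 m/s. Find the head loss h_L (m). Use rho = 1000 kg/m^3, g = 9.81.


Total head at each section: H = z + p/(rho*g) + V^2/(2g).
H1 = 39.2 + 108*1000/(1000*9.81) + 1.77^2/(2*9.81)
   = 39.2 + 11.009 + 0.1597
   = 50.369 m.
H2 = 19.5 + 219*1000/(1000*9.81) + 3.4^2/(2*9.81)
   = 19.5 + 22.324 + 0.5892
   = 42.413 m.
h_L = H1 - H2 = 50.369 - 42.413 = 7.955 m.

7.955


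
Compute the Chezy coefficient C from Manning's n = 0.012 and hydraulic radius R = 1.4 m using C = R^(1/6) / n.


The Chezy coefficient relates to Manning's n through C = R^(1/6) / n.
R^(1/6) = 1.4^(1/6) = 1.057681.
C = 1.057681 / 0.012 = 88.14 m^(1/2)/s.

88.14


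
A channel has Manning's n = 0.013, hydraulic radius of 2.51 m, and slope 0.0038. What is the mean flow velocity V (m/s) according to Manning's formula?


Manning's equation gives V = (1/n) * R^(2/3) * S^(1/2).
First, compute R^(2/3) = 2.51^(2/3) = 1.8469.
Next, S^(1/2) = 0.0038^(1/2) = 0.061644.
Then 1/n = 1/0.013 = 76.92.
V = 76.92 * 1.8469 * 0.061644 = 8.7579 m/s.

8.7579


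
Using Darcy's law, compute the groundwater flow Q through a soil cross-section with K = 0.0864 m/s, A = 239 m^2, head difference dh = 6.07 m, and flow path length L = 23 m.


Darcy's law: Q = K * A * i, where i = dh/L.
Hydraulic gradient i = 6.07 / 23 = 0.263913.
Q = 0.0864 * 239 * 0.263913
  = 5.4497 m^3/s.

5.4497


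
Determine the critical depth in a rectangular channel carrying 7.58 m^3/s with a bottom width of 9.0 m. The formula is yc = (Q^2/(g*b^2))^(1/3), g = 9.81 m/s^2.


Using yc = (Q^2 / (g * b^2))^(1/3):
Q^2 = 7.58^2 = 57.46.
g * b^2 = 9.81 * 9.0^2 = 9.81 * 81.0 = 794.61.
Q^2 / (g*b^2) = 57.46 / 794.61 = 0.0723.
yc = 0.0723^(1/3) = 0.4166 m.

0.4166


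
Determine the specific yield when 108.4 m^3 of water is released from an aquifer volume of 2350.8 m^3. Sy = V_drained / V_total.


Specific yield Sy = Volume drained / Total volume.
Sy = 108.4 / 2350.8
   = 0.0461.

0.0461


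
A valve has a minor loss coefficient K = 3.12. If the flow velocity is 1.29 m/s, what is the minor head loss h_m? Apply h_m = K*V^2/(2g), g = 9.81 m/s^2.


Minor loss formula: h_m = K * V^2/(2g).
V^2 = 1.29^2 = 1.6641.
V^2/(2g) = 1.6641 / 19.62 = 0.0848 m.
h_m = 3.12 * 0.0848 = 0.2646 m.

0.2646


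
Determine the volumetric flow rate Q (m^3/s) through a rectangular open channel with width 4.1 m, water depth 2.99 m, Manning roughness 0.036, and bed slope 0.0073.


For a rectangular channel, the cross-sectional area A = b * y = 4.1 * 2.99 = 12.26 m^2.
The wetted perimeter P = b + 2y = 4.1 + 2*2.99 = 10.08 m.
Hydraulic radius R = A/P = 12.26/10.08 = 1.2162 m.
Velocity V = (1/n)*R^(2/3)*S^(1/2) = (1/0.036)*1.2162^(2/3)*0.0073^(1/2) = 2.7041 m/s.
Discharge Q = A * V = 12.26 * 2.7041 = 33.15 m^3/s.

33.15


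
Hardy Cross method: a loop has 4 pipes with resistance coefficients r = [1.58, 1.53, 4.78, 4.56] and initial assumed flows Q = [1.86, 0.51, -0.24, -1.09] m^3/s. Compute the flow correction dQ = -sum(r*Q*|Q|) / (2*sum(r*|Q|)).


Numerator terms (r*Q*|Q|): 1.58*1.86*|1.86| = 5.4662; 1.53*0.51*|0.51| = 0.398; 4.78*-0.24*|-0.24| = -0.2753; 4.56*-1.09*|-1.09| = -5.4177.
Sum of numerator = 0.1711.
Denominator terms (r*|Q|): 1.58*|1.86| = 2.9388; 1.53*|0.51| = 0.7803; 4.78*|-0.24| = 1.1472; 4.56*|-1.09| = 4.9704.
2 * sum of denominator = 2 * 9.8367 = 19.6734.
dQ = -0.1711 / 19.6734 = -0.0087 m^3/s.

-0.0087


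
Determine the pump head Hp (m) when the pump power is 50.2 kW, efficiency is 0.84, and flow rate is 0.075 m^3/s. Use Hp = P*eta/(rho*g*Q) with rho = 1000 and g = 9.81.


Pump head formula: Hp = P * eta / (rho * g * Q).
Numerator: P * eta = 50.2 * 1000 * 0.84 = 42168.0 W.
Denominator: rho * g * Q = 1000 * 9.81 * 0.075 = 735.75.
Hp = 42168.0 / 735.75 = 57.31 m.

57.31


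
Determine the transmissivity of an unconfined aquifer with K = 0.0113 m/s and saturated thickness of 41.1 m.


Transmissivity is defined as T = K * h.
T = 0.0113 * 41.1
  = 0.4644 m^2/s.

0.4644


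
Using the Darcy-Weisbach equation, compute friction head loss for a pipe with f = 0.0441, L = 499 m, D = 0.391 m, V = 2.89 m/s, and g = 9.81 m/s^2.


Darcy-Weisbach equation: h_f = f * (L/D) * V^2/(2g).
f * L/D = 0.0441 * 499/0.391 = 56.2811.
V^2/(2g) = 2.89^2 / (2*9.81) = 8.3521 / 19.62 = 0.4257 m.
h_f = 56.2811 * 0.4257 = 23.958 m.

23.958


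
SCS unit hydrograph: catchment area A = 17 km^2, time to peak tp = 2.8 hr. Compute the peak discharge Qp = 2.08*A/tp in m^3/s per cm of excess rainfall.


SCS formula: Qp = 2.08 * A / tp.
Qp = 2.08 * 17 / 2.8
   = 35.36 / 2.8
   = 12.63 m^3/s per cm.

12.63


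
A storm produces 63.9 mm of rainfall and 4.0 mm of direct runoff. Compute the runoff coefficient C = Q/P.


The runoff coefficient C = runoff depth / rainfall depth.
C = 4.0 / 63.9
  = 0.0626.

0.0626


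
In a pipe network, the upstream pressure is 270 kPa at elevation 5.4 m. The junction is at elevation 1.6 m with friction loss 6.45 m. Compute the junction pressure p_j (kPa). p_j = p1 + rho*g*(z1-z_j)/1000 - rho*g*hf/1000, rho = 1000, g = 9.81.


Junction pressure: p_j = p1 + rho*g*(z1 - z_j)/1000 - rho*g*hf/1000.
Elevation term = 1000*9.81*(5.4 - 1.6)/1000 = 37.278 kPa.
Friction term = 1000*9.81*6.45/1000 = 63.275 kPa.
p_j = 270 + 37.278 - 63.275 = 244.0 kPa.

244.0


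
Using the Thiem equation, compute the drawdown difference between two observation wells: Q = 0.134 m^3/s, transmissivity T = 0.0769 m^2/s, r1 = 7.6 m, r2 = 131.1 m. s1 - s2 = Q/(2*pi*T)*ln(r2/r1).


Thiem equation: s1 - s2 = Q/(2*pi*T) * ln(r2/r1).
ln(r2/r1) = ln(131.1/7.6) = 2.8478.
Q/(2*pi*T) = 0.134 / (2*pi*0.0769) = 0.134 / 0.4832 = 0.2773.
s1 - s2 = 0.2773 * 2.8478 = 0.7898 m.

0.7898


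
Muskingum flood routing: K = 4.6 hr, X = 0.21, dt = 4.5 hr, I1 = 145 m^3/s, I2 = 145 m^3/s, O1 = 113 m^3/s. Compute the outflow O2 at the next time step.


Muskingum coefficients:
denom = 2*K*(1-X) + dt = 2*4.6*(1-0.21) + 4.5 = 11.768.
C0 = (dt - 2*K*X)/denom = (4.5 - 2*4.6*0.21)/11.768 = 0.2182.
C1 = (dt + 2*K*X)/denom = (4.5 + 2*4.6*0.21)/11.768 = 0.5466.
C2 = (2*K*(1-X) - dt)/denom = 0.2352.
O2 = C0*I2 + C1*I1 + C2*O1
   = 0.2182*145 + 0.5466*145 + 0.2352*113
   = 137.47 m^3/s.

137.47


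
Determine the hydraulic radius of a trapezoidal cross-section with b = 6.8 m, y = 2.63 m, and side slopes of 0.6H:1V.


For a trapezoidal section with side slope z:
A = (b + z*y)*y = (6.8 + 0.6*2.63)*2.63 = 22.034 m^2.
P = b + 2*y*sqrt(1 + z^2) = 6.8 + 2*2.63*sqrt(1 + 0.6^2) = 12.934 m.
R = A/P = 22.034 / 12.934 = 1.7036 m.

1.7036


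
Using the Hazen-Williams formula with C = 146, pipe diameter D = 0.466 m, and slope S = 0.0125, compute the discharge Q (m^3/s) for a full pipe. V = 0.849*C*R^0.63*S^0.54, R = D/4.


For a full circular pipe, R = D/4 = 0.466/4 = 0.1165 m.
V = 0.849 * 146 * 0.1165^0.63 * 0.0125^0.54
  = 0.849 * 146 * 0.258098 * 0.093828
  = 3.0018 m/s.
Pipe area A = pi*D^2/4 = pi*0.466^2/4 = 0.1706 m^2.
Q = A * V = 0.1706 * 3.0018 = 0.512 m^3/s.

0.512


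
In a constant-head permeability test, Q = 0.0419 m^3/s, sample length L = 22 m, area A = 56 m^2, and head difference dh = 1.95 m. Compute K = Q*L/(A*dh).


From K = Q*L / (A*dh):
Numerator: Q*L = 0.0419 * 22 = 0.9218.
Denominator: A*dh = 56 * 1.95 = 109.2.
K = 0.9218 / 109.2 = 0.008441 m/s.

0.008441


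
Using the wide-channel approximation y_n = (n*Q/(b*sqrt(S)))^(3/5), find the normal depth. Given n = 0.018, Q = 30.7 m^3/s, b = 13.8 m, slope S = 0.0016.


We use the wide-channel approximation y_n = (n*Q/(b*sqrt(S)))^(3/5).
sqrt(S) = sqrt(0.0016) = 0.04.
Numerator: n*Q = 0.018 * 30.7 = 0.5526.
Denominator: b*sqrt(S) = 13.8 * 0.04 = 0.552.
arg = 1.0011.
y_n = 1.0011^(3/5) = 1.0007 m.

1.0007


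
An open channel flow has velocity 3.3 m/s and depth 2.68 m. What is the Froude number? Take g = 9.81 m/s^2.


The Froude number is defined as Fr = V / sqrt(g*y).
g*y = 9.81 * 2.68 = 26.2908.
sqrt(g*y) = sqrt(26.2908) = 5.1275.
Fr = 3.3 / 5.1275 = 0.6436.

0.6436


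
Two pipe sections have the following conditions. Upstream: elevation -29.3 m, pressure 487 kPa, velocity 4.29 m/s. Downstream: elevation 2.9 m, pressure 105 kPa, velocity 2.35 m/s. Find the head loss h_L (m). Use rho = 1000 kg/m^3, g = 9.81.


Total head at each section: H = z + p/(rho*g) + V^2/(2g).
H1 = -29.3 + 487*1000/(1000*9.81) + 4.29^2/(2*9.81)
   = -29.3 + 49.643 + 0.938
   = 21.281 m.
H2 = 2.9 + 105*1000/(1000*9.81) + 2.35^2/(2*9.81)
   = 2.9 + 10.703 + 0.2815
   = 13.885 m.
h_L = H1 - H2 = 21.281 - 13.885 = 7.396 m.

7.396


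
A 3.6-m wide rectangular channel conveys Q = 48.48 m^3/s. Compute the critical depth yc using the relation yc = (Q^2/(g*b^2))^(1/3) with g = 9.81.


Using yc = (Q^2 / (g * b^2))^(1/3):
Q^2 = 48.48^2 = 2350.31.
g * b^2 = 9.81 * 3.6^2 = 9.81 * 12.96 = 127.14.
Q^2 / (g*b^2) = 2350.31 / 127.14 = 18.486.
yc = 18.486^(1/3) = 2.6441 m.

2.6441


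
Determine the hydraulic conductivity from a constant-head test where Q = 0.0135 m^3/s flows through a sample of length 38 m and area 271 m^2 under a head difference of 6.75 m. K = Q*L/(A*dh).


From K = Q*L / (A*dh):
Numerator: Q*L = 0.0135 * 38 = 0.513.
Denominator: A*dh = 271 * 6.75 = 1829.25.
K = 0.513 / 1829.25 = 0.00028 m/s.

0.00028


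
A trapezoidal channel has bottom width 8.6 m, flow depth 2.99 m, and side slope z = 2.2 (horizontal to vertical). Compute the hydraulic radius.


For a trapezoidal section with side slope z:
A = (b + z*y)*y = (8.6 + 2.2*2.99)*2.99 = 45.382 m^2.
P = b + 2*y*sqrt(1 + z^2) = 8.6 + 2*2.99*sqrt(1 + 2.2^2) = 23.051 m.
R = A/P = 45.382 / 23.051 = 1.9687 m.

1.9687


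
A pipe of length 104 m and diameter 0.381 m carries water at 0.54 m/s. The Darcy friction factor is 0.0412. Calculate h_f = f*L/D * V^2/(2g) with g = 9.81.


Darcy-Weisbach equation: h_f = f * (L/D) * V^2/(2g).
f * L/D = 0.0412 * 104/0.381 = 11.2462.
V^2/(2g) = 0.54^2 / (2*9.81) = 0.2916 / 19.62 = 0.0149 m.
h_f = 11.2462 * 0.0149 = 0.167 m.

0.167


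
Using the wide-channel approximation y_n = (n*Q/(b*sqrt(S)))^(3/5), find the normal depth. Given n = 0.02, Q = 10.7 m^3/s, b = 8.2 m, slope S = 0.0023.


We use the wide-channel approximation y_n = (n*Q/(b*sqrt(S)))^(3/5).
sqrt(S) = sqrt(0.0023) = 0.047958.
Numerator: n*Q = 0.02 * 10.7 = 0.214.
Denominator: b*sqrt(S) = 8.2 * 0.047958 = 0.393256.
arg = 0.5442.
y_n = 0.5442^(3/5) = 0.6941 m.

0.6941


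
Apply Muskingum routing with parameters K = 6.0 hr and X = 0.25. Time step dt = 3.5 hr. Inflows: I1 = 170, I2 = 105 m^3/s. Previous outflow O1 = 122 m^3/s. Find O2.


Muskingum coefficients:
denom = 2*K*(1-X) + dt = 2*6.0*(1-0.25) + 3.5 = 12.5.
C0 = (dt - 2*K*X)/denom = (3.5 - 2*6.0*0.25)/12.5 = 0.04.
C1 = (dt + 2*K*X)/denom = (3.5 + 2*6.0*0.25)/12.5 = 0.52.
C2 = (2*K*(1-X) - dt)/denom = 0.44.
O2 = C0*I2 + C1*I1 + C2*O1
   = 0.04*105 + 0.52*170 + 0.44*122
   = 146.28 m^3/s.

146.28


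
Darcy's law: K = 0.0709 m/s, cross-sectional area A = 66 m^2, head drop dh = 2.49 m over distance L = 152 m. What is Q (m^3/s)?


Darcy's law: Q = K * A * i, where i = dh/L.
Hydraulic gradient i = 2.49 / 152 = 0.016382.
Q = 0.0709 * 66 * 0.016382
  = 0.0767 m^3/s.

0.0767


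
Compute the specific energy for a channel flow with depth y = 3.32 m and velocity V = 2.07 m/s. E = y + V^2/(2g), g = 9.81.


Specific energy E = y + V^2/(2g).
Velocity head = V^2/(2g) = 2.07^2 / (2*9.81) = 4.2849 / 19.62 = 0.2184 m.
E = 3.32 + 0.2184 = 3.5384 m.

3.5384


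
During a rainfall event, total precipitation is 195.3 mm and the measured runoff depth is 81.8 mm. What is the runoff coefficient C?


The runoff coefficient C = runoff depth / rainfall depth.
C = 81.8 / 195.3
  = 0.4188.

0.4188


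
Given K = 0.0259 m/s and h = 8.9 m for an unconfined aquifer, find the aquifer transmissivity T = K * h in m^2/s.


Transmissivity is defined as T = K * h.
T = 0.0259 * 8.9
  = 0.2305 m^2/s.

0.2305


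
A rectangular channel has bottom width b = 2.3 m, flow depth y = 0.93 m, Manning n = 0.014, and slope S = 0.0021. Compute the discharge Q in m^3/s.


For a rectangular channel, the cross-sectional area A = b * y = 2.3 * 0.93 = 2.14 m^2.
The wetted perimeter P = b + 2y = 2.3 + 2*0.93 = 4.16 m.
Hydraulic radius R = A/P = 2.14/4.16 = 0.5142 m.
Velocity V = (1/n)*R^(2/3)*S^(1/2) = (1/0.014)*0.5142^(2/3)*0.0021^(1/2) = 2.1008 m/s.
Discharge Q = A * V = 2.14 * 2.1008 = 4.494 m^3/s.

4.494


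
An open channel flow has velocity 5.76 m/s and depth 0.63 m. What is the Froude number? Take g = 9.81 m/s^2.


The Froude number is defined as Fr = V / sqrt(g*y).
g*y = 9.81 * 0.63 = 6.1803.
sqrt(g*y) = sqrt(6.1803) = 2.486.
Fr = 5.76 / 2.486 = 2.317.

2.317


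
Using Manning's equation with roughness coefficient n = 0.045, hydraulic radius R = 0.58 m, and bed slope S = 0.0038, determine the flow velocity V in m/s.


Manning's equation gives V = (1/n) * R^(2/3) * S^(1/2).
First, compute R^(2/3) = 0.58^(2/3) = 0.6955.
Next, S^(1/2) = 0.0038^(1/2) = 0.061644.
Then 1/n = 1/0.045 = 22.22.
V = 22.22 * 0.6955 * 0.061644 = 0.9527 m/s.

0.9527


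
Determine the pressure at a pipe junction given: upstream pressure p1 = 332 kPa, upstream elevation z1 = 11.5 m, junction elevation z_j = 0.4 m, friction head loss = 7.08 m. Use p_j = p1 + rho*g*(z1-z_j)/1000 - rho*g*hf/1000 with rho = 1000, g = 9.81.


Junction pressure: p_j = p1 + rho*g*(z1 - z_j)/1000 - rho*g*hf/1000.
Elevation term = 1000*9.81*(11.5 - 0.4)/1000 = 108.891 kPa.
Friction term = 1000*9.81*7.08/1000 = 69.455 kPa.
p_j = 332 + 108.891 - 69.455 = 371.44 kPa.

371.44


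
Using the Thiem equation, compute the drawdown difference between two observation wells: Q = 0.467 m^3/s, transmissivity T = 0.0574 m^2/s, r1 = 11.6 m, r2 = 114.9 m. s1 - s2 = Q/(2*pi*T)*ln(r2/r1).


Thiem equation: s1 - s2 = Q/(2*pi*T) * ln(r2/r1).
ln(r2/r1) = ln(114.9/11.6) = 2.2931.
Q/(2*pi*T) = 0.467 / (2*pi*0.0574) = 0.467 / 0.3607 = 1.2949.
s1 - s2 = 1.2949 * 2.2931 = 2.9692 m.

2.9692


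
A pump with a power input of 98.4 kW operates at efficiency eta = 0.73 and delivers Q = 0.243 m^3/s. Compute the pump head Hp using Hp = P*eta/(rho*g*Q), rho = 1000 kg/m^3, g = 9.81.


Pump head formula: Hp = P * eta / (rho * g * Q).
Numerator: P * eta = 98.4 * 1000 * 0.73 = 71832.0 W.
Denominator: rho * g * Q = 1000 * 9.81 * 0.243 = 2383.83.
Hp = 71832.0 / 2383.83 = 30.13 m.

30.13


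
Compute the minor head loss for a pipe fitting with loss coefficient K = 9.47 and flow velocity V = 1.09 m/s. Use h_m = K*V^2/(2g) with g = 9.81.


Minor loss formula: h_m = K * V^2/(2g).
V^2 = 1.09^2 = 1.1881.
V^2/(2g) = 1.1881 / 19.62 = 0.0606 m.
h_m = 9.47 * 0.0606 = 0.5735 m.

0.5735


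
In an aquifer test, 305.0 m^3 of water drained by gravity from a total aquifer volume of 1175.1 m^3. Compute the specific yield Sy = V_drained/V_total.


Specific yield Sy = Volume drained / Total volume.
Sy = 305.0 / 1175.1
   = 0.2596.

0.2596


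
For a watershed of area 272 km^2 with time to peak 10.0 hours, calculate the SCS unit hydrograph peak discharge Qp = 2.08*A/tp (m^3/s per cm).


SCS formula: Qp = 2.08 * A / tp.
Qp = 2.08 * 272 / 10.0
   = 565.76 / 10.0
   = 56.58 m^3/s per cm.

56.58
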